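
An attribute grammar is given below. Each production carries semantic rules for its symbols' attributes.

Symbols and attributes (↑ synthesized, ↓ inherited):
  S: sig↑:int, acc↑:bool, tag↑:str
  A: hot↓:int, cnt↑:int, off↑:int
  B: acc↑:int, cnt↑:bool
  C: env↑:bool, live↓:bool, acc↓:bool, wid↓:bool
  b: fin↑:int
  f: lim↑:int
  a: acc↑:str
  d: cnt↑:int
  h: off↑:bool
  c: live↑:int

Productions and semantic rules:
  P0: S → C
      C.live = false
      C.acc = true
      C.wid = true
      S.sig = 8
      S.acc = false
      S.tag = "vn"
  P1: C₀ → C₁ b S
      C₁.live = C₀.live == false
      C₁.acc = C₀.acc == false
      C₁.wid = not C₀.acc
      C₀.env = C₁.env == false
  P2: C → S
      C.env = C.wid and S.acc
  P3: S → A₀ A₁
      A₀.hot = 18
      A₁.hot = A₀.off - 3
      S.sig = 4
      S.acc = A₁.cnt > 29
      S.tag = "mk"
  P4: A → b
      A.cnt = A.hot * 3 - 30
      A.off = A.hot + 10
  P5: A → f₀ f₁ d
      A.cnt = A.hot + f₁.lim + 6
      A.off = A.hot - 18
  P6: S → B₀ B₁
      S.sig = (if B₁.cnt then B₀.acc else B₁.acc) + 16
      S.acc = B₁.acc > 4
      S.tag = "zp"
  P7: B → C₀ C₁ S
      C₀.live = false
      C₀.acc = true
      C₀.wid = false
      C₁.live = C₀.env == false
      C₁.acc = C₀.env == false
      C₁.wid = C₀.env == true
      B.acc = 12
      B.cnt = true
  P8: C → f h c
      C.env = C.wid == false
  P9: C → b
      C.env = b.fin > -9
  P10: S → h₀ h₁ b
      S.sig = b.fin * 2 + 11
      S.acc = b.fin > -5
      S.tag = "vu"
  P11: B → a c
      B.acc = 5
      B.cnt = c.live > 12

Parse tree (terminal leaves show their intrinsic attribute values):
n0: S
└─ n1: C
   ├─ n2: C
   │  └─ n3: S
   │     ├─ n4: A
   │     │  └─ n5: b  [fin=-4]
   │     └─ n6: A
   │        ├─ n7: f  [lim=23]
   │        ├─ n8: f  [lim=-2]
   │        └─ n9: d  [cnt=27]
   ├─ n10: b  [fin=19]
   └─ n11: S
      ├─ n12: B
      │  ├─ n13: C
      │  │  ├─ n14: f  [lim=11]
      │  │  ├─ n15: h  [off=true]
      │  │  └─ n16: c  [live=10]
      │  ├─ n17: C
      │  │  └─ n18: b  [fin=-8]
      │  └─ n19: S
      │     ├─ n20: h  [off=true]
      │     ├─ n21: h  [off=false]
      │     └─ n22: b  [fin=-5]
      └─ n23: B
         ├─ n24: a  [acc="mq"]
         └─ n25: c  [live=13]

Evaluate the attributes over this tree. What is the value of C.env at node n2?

1. n1.live = false  [false]
2. n1.acc = true  [true]
3. n1.wid = true  [true]
4. n2.live = true  [C₀.live == false]
5. n2.acc = false  [C₀.acc == false]
6. n2.wid = false  [not C₀.acc]
7. n4.hot = 18  [18]
8. n5.fin = -4  [terminal]
9. n4.cnt = 24  [A.hot * 3 - 30]
10. n4.off = 28  [A.hot + 10]
11. n6.hot = 25  [A₀.off - 3]
12. n7.lim = 23  [terminal]
13. n8.lim = -2  [terminal]
14. n9.cnt = 27  [terminal]
15. n6.cnt = 29  [A.hot + f₁.lim + 6]
16. n6.off = 7  [A.hot - 18]
17. n3.sig = 4  [4]
18. n3.acc = false  [A₁.cnt > 29]
19. n3.tag = "mk"  ["mk"]
20. n2.env = false  [C.wid and S.acc]
21. n10.fin = 19  [terminal]
22. n13.live = false  [false]
23. n13.acc = true  [true]
24. n13.wid = false  [false]
25. n14.lim = 11  [terminal]
26. n15.off = true  [terminal]
27. n16.live = 10  [terminal]
28. n13.env = true  [C.wid == false]
29. n17.live = false  [C₀.env == false]
30. n17.acc = false  [C₀.env == false]
31. n17.wid = true  [C₀.env == true]
32. n18.fin = -8  [terminal]
33. n17.env = true  [b.fin > -9]
34. n20.off = true  [terminal]
35. n21.off = false  [terminal]
36. n22.fin = -5  [terminal]
37. n19.sig = 1  [b.fin * 2 + 11]
38. n19.acc = false  [b.fin > -5]
39. n19.tag = "vu"  ["vu"]
40. n12.acc = 12  [12]
41. n12.cnt = true  [true]
42. n24.acc = "mq"  [terminal]
43. n25.live = 13  [terminal]
44. n23.acc = 5  [5]
45. n23.cnt = true  [c.live > 12]
46. n11.sig = 28  [(if B₁.cnt then B₀.acc else B₁.acc) + 16]
47. n11.acc = true  [B₁.acc > 4]
48. n11.tag = "zp"  ["zp"]
49. n1.env = true  [C₁.env == false]
50. n0.sig = 8  [8]
51. n0.acc = false  [false]
52. n0.tag = "vn"  ["vn"]

false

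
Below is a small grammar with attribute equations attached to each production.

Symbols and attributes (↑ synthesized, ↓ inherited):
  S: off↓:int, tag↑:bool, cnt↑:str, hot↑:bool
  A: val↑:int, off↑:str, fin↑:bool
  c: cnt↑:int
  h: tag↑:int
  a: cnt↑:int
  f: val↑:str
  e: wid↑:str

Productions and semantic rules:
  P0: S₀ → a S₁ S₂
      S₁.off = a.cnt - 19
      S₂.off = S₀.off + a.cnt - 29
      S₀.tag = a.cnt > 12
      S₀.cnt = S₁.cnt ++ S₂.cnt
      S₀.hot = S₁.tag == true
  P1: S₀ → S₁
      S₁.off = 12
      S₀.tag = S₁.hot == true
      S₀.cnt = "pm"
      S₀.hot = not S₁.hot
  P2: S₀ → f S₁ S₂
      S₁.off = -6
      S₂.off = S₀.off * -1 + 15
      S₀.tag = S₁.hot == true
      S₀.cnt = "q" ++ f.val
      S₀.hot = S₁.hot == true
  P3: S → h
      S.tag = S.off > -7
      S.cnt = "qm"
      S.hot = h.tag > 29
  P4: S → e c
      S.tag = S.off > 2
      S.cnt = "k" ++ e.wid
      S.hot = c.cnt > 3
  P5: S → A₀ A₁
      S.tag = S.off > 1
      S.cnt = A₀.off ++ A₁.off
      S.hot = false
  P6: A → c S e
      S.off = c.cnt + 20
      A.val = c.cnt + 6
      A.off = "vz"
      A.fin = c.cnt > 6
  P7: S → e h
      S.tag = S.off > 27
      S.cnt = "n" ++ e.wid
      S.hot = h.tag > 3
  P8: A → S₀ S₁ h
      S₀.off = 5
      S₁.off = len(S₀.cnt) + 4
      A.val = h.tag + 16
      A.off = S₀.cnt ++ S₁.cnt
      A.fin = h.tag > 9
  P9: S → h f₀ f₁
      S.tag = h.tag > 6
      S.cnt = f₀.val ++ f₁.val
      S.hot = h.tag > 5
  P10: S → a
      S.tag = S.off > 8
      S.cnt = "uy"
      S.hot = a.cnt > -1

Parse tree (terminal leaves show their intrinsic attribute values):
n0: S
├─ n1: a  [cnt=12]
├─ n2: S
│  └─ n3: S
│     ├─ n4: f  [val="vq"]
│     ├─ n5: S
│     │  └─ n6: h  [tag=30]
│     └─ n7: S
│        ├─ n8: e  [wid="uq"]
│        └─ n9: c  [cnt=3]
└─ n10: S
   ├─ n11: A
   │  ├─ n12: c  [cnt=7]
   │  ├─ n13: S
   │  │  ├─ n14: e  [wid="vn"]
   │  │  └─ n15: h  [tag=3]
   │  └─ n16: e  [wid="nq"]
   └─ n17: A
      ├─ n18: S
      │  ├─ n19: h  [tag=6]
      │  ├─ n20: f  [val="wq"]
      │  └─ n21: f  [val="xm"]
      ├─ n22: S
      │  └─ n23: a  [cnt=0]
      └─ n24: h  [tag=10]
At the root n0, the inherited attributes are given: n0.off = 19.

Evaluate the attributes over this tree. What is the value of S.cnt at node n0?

"pmvzwqxmuy"

1. n0.off = 19  [given at root]
2. n1.cnt = 12  [terminal]
3. n2.off = -7  [a.cnt - 19]
4. n3.off = 12  [12]
5. n4.val = "vq"  [terminal]
6. n5.off = -6  [-6]
7. n6.tag = 30  [terminal]
8. n5.tag = true  [S.off > -7]
9. n5.cnt = "qm"  ["qm"]
10. n5.hot = true  [h.tag > 29]
11. n7.off = 3  [S₀.off * -1 + 15]
12. n8.wid = "uq"  [terminal]
13. n9.cnt = 3  [terminal]
14. n7.tag = true  [S.off > 2]
15. n7.cnt = "kuq"  ["k" ++ e.wid]
16. n7.hot = false  [c.cnt > 3]
17. n3.tag = true  [S₁.hot == true]
18. n3.cnt = "qvq"  ["q" ++ f.val]
19. n3.hot = true  [S₁.hot == true]
20. n2.tag = true  [S₁.hot == true]
21. n2.cnt = "pm"  ["pm"]
22. n2.hot = false  [not S₁.hot]
23. n10.off = 2  [S₀.off + a.cnt - 29]
24. n12.cnt = 7  [terminal]
25. n13.off = 27  [c.cnt + 20]
26. n14.wid = "vn"  [terminal]
27. n15.tag = 3  [terminal]
28. n13.tag = false  [S.off > 27]
29. n13.cnt = "nvn"  ["n" ++ e.wid]
30. n13.hot = false  [h.tag > 3]
31. n16.wid = "nq"  [terminal]
32. n11.val = 13  [c.cnt + 6]
33. n11.off = "vz"  ["vz"]
34. n11.fin = true  [c.cnt > 6]
35. n18.off = 5  [5]
36. n19.tag = 6  [terminal]
37. n20.val = "wq"  [terminal]
38. n21.val = "xm"  [terminal]
39. n18.tag = false  [h.tag > 6]
40. n18.cnt = "wqxm"  [f₀.val ++ f₁.val]
41. n18.hot = true  [h.tag > 5]
42. n22.off = 8  [len(S₀.cnt) + 4]
43. n23.cnt = 0  [terminal]
44. n22.tag = false  [S.off > 8]
45. n22.cnt = "uy"  ["uy"]
46. n22.hot = true  [a.cnt > -1]
47. n24.tag = 10  [terminal]
48. n17.val = 26  [h.tag + 16]
49. n17.off = "wqxmuy"  [S₀.cnt ++ S₁.cnt]
50. n17.fin = true  [h.tag > 9]
51. n10.tag = true  [S.off > 1]
52. n10.cnt = "vzwqxmuy"  [A₀.off ++ A₁.off]
53. n10.hot = false  [false]
54. n0.tag = false  [a.cnt > 12]
55. n0.cnt = "pmvzwqxmuy"  [S₁.cnt ++ S₂.cnt]
56. n0.hot = true  [S₁.tag == true]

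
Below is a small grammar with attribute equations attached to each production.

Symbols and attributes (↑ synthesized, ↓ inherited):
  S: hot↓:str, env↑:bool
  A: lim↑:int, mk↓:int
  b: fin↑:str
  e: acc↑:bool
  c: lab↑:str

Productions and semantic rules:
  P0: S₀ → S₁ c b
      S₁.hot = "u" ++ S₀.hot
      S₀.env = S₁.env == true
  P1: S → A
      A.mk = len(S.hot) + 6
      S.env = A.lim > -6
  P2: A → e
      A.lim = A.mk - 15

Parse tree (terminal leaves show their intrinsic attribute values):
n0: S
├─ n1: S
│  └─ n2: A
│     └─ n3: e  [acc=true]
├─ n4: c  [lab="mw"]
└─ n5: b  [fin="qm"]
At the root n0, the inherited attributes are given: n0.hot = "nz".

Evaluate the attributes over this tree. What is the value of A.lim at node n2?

-6

1. n0.hot = "nz"  [given at root]
2. n1.hot = "unz"  ["u" ++ S₀.hot]
3. n2.mk = 9  [len(S.hot) + 6]
4. n3.acc = true  [terminal]
5. n2.lim = -6  [A.mk - 15]
6. n1.env = false  [A.lim > -6]
7. n4.lab = "mw"  [terminal]
8. n5.fin = "qm"  [terminal]
9. n0.env = false  [S₁.env == true]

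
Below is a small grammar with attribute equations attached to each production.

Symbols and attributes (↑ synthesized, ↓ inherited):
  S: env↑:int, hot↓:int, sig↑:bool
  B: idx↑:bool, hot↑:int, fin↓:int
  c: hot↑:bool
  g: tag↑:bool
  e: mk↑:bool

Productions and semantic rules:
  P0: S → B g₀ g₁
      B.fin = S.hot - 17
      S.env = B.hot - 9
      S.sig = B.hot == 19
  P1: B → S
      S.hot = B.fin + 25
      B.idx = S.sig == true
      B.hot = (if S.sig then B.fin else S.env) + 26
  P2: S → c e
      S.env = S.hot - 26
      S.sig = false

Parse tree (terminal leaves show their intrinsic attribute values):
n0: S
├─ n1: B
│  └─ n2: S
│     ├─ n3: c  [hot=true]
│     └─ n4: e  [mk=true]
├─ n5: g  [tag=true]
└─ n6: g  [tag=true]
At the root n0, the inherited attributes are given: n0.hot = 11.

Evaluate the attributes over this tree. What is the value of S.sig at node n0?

1. n0.hot = 11  [given at root]
2. n1.fin = -6  [S.hot - 17]
3. n2.hot = 19  [B.fin + 25]
4. n3.hot = true  [terminal]
5. n4.mk = true  [terminal]
6. n2.env = -7  [S.hot - 26]
7. n2.sig = false  [false]
8. n1.idx = false  [S.sig == true]
9. n1.hot = 19  [(if S.sig then B.fin else S.env) + 26]
10. n5.tag = true  [terminal]
11. n6.tag = true  [terminal]
12. n0.env = 10  [B.hot - 9]
13. n0.sig = true  [B.hot == 19]

true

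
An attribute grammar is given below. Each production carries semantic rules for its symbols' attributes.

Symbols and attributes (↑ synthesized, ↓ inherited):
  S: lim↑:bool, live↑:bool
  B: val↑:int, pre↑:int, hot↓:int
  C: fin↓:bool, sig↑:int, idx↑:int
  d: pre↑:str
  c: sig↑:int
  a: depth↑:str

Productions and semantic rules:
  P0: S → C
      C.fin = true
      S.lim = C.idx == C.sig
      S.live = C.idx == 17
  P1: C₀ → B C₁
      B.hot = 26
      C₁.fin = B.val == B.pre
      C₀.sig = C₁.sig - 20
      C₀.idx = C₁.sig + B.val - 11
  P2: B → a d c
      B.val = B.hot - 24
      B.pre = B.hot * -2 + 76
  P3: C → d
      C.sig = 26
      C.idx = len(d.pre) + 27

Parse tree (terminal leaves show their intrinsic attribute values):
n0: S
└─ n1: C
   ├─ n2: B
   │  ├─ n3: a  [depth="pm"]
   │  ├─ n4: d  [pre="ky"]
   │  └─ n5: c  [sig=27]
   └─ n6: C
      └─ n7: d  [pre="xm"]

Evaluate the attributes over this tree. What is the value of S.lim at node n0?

false

1. n1.fin = true  [true]
2. n2.hot = 26  [26]
3. n3.depth = "pm"  [terminal]
4. n4.pre = "ky"  [terminal]
5. n5.sig = 27  [terminal]
6. n2.val = 2  [B.hot - 24]
7. n2.pre = 24  [B.hot * -2 + 76]
8. n6.fin = false  [B.val == B.pre]
9. n7.pre = "xm"  [terminal]
10. n6.sig = 26  [26]
11. n6.idx = 29  [len(d.pre) + 27]
12. n1.sig = 6  [C₁.sig - 20]
13. n1.idx = 17  [C₁.sig + B.val - 11]
14. n0.lim = false  [C.idx == C.sig]
15. n0.live = true  [C.idx == 17]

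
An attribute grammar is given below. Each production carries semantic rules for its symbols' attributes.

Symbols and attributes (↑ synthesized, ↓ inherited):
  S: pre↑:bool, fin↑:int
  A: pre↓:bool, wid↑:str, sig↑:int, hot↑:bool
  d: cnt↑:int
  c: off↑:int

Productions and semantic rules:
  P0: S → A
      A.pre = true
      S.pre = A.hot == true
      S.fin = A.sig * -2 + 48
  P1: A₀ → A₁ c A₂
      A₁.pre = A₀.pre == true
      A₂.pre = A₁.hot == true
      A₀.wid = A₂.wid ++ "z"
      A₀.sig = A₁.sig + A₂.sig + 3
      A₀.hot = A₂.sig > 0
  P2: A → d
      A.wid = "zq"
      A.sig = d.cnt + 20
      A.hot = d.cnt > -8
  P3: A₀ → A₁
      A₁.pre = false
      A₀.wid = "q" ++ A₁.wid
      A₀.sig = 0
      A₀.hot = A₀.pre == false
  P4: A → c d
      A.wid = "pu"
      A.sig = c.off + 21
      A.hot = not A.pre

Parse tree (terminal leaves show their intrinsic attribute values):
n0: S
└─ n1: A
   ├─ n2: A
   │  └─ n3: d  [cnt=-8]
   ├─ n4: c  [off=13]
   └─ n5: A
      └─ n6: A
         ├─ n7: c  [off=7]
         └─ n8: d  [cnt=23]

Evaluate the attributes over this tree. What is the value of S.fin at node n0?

18

1. n1.pre = true  [true]
2. n2.pre = true  [A₀.pre == true]
3. n3.cnt = -8  [terminal]
4. n2.wid = "zq"  ["zq"]
5. n2.sig = 12  [d.cnt + 20]
6. n2.hot = false  [d.cnt > -8]
7. n4.off = 13  [terminal]
8. n5.pre = false  [A₁.hot == true]
9. n6.pre = false  [false]
10. n7.off = 7  [terminal]
11. n8.cnt = 23  [terminal]
12. n6.wid = "pu"  ["pu"]
13. n6.sig = 28  [c.off + 21]
14. n6.hot = true  [not A.pre]
15. n5.wid = "qpu"  ["q" ++ A₁.wid]
16. n5.sig = 0  [0]
17. n5.hot = true  [A₀.pre == false]
18. n1.wid = "qpuz"  [A₂.wid ++ "z"]
19. n1.sig = 15  [A₁.sig + A₂.sig + 3]
20. n1.hot = false  [A₂.sig > 0]
21. n0.pre = false  [A.hot == true]
22. n0.fin = 18  [A.sig * -2 + 48]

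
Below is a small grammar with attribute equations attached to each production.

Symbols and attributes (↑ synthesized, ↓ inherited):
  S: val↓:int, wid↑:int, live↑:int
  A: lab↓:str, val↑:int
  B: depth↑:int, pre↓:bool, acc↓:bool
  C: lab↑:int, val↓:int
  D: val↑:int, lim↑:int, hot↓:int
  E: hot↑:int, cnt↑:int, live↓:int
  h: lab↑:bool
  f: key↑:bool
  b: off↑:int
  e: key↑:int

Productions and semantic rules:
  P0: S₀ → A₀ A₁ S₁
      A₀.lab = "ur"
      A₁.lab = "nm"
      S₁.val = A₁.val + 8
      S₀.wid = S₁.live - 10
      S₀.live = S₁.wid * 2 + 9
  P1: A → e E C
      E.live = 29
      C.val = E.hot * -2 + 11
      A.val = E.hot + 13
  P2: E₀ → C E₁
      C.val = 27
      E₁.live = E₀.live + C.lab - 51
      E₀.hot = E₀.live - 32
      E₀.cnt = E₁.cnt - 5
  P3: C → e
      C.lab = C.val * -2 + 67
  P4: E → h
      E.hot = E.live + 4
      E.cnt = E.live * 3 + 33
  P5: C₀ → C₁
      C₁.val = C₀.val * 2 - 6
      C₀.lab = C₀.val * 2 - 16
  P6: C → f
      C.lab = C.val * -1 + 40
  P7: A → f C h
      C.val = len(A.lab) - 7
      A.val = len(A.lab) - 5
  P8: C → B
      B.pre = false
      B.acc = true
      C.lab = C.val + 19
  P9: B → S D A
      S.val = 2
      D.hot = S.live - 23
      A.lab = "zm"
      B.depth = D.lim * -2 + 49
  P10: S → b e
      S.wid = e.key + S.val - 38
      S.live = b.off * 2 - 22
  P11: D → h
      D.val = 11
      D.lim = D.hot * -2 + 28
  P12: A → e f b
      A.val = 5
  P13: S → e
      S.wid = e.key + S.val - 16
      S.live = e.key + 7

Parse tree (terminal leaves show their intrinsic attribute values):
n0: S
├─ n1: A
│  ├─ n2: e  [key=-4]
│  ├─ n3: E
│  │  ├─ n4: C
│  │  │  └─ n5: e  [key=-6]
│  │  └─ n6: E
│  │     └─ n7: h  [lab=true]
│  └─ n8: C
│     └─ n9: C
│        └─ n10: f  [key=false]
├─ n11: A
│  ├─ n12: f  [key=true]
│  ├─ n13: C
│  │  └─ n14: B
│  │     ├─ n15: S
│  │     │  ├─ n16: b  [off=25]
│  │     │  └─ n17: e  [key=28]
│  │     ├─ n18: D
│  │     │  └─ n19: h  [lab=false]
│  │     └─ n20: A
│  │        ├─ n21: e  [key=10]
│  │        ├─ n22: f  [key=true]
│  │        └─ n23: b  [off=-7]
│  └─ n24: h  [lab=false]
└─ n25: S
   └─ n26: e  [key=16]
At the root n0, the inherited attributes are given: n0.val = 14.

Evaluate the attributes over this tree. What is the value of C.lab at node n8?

1. n0.val = 14  [given at root]
2. n1.lab = "ur"  ["ur"]
3. n2.key = -4  [terminal]
4. n3.live = 29  [29]
5. n4.val = 27  [27]
6. n5.key = -6  [terminal]
7. n4.lab = 13  [C.val * -2 + 67]
8. n6.live = -9  [E₀.live + C.lab - 51]
9. n7.lab = true  [terminal]
10. n6.hot = -5  [E.live + 4]
11. n6.cnt = 6  [E.live * 3 + 33]
12. n3.hot = -3  [E₀.live - 32]
13. n3.cnt = 1  [E₁.cnt - 5]
14. n8.val = 17  [E.hot * -2 + 11]
15. n9.val = 28  [C₀.val * 2 - 6]
16. n10.key = false  [terminal]
17. n9.lab = 12  [C.val * -1 + 40]
18. n8.lab = 18  [C₀.val * 2 - 16]
19. n1.val = 10  [E.hot + 13]
20. n11.lab = "nm"  ["nm"]
21. n12.key = true  [terminal]
22. n13.val = -5  [len(A.lab) - 7]
23. n14.pre = false  [false]
24. n14.acc = true  [true]
25. n15.val = 2  [2]
26. n16.off = 25  [terminal]
27. n17.key = 28  [terminal]
28. n15.wid = -8  [e.key + S.val - 38]
29. n15.live = 28  [b.off * 2 - 22]
30. n18.hot = 5  [S.live - 23]
31. n19.lab = false  [terminal]
32. n18.val = 11  [11]
33. n18.lim = 18  [D.hot * -2 + 28]
34. n20.lab = "zm"  ["zm"]
35. n21.key = 10  [terminal]
36. n22.key = true  [terminal]
37. n23.off = -7  [terminal]
38. n20.val = 5  [5]
39. n14.depth = 13  [D.lim * -2 + 49]
40. n13.lab = 14  [C.val + 19]
41. n24.lab = false  [terminal]
42. n11.val = -3  [len(A.lab) - 5]
43. n25.val = 5  [A₁.val + 8]
44. n26.key = 16  [terminal]
45. n25.wid = 5  [e.key + S.val - 16]
46. n25.live = 23  [e.key + 7]
47. n0.wid = 13  [S₁.live - 10]
48. n0.live = 19  [S₁.wid * 2 + 9]

18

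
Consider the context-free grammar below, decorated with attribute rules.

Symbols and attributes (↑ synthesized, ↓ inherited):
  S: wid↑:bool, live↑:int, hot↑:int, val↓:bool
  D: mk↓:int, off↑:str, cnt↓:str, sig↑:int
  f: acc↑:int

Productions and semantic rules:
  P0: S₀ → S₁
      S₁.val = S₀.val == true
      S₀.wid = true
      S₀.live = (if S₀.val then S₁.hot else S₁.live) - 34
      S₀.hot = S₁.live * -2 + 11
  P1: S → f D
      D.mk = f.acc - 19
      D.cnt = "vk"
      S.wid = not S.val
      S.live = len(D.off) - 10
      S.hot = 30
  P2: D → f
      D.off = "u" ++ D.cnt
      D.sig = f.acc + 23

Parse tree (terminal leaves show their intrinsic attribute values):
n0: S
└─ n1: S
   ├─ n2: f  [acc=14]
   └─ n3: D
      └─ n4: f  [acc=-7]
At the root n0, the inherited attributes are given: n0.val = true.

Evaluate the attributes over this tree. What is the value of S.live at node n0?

-4

1. n0.val = true  [given at root]
2. n1.val = true  [S₀.val == true]
3. n2.acc = 14  [terminal]
4. n3.mk = -5  [f.acc - 19]
5. n3.cnt = "vk"  ["vk"]
6. n4.acc = -7  [terminal]
7. n3.off = "uvk"  ["u" ++ D.cnt]
8. n3.sig = 16  [f.acc + 23]
9. n1.wid = false  [not S.val]
10. n1.live = -7  [len(D.off) - 10]
11. n1.hot = 30  [30]
12. n0.wid = true  [true]
13. n0.live = -4  [(if S₀.val then S₁.hot else S₁.live) - 34]
14. n0.hot = 25  [S₁.live * -2 + 11]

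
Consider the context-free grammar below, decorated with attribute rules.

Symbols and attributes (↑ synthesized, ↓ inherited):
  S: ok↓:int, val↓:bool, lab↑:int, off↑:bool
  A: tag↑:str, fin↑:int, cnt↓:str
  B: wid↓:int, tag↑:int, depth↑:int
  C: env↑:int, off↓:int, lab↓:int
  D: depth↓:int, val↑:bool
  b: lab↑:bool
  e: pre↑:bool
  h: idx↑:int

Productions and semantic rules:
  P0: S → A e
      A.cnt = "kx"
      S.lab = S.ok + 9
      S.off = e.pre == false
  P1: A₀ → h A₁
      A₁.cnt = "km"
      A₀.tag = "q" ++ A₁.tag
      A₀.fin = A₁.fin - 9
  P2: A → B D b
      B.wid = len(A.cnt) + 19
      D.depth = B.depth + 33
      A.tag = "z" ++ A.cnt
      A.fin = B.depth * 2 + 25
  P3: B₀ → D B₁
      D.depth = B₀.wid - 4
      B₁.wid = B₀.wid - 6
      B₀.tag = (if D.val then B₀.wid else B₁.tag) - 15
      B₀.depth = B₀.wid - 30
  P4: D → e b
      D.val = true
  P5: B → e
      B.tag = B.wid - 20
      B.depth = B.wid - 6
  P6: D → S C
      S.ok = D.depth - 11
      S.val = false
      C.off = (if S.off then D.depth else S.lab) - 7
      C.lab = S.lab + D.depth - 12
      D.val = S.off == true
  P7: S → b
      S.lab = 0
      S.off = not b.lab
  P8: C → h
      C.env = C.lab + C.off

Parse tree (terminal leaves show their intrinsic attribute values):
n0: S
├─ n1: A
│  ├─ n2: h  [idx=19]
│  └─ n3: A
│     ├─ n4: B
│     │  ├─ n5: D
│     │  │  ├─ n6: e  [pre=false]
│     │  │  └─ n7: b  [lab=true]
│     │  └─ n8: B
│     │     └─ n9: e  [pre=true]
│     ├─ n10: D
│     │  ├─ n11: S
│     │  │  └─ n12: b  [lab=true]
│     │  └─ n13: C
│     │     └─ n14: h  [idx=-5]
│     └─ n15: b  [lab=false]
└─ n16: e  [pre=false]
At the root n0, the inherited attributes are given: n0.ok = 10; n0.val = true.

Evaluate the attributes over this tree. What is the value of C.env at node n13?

1. n0.ok = 10  [given at root]
2. n0.val = true  [given at root]
3. n1.cnt = "kx"  ["kx"]
4. n2.idx = 19  [terminal]
5. n3.cnt = "km"  ["km"]
6. n4.wid = 21  [len(A.cnt) + 19]
7. n5.depth = 17  [B₀.wid - 4]
8. n6.pre = false  [terminal]
9. n7.lab = true  [terminal]
10. n5.val = true  [true]
11. n8.wid = 15  [B₀.wid - 6]
12. n9.pre = true  [terminal]
13. n8.tag = -5  [B.wid - 20]
14. n8.depth = 9  [B.wid - 6]
15. n4.tag = 6  [(if D.val then B₀.wid else B₁.tag) - 15]
16. n4.depth = -9  [B₀.wid - 30]
17. n10.depth = 24  [B.depth + 33]
18. n11.ok = 13  [D.depth - 11]
19. n11.val = false  [false]
20. n12.lab = true  [terminal]
21. n11.lab = 0  [0]
22. n11.off = false  [not b.lab]
23. n13.off = -7  [(if S.off then D.depth else S.lab) - 7]
24. n13.lab = 12  [S.lab + D.depth - 12]
25. n14.idx = -5  [terminal]
26. n13.env = 5  [C.lab + C.off]
27. n10.val = false  [S.off == true]
28. n15.lab = false  [terminal]
29. n3.tag = "zkm"  ["z" ++ A.cnt]
30. n3.fin = 7  [B.depth * 2 + 25]
31. n1.tag = "qzkm"  ["q" ++ A₁.tag]
32. n1.fin = -2  [A₁.fin - 9]
33. n16.pre = false  [terminal]
34. n0.lab = 19  [S.ok + 9]
35. n0.off = true  [e.pre == false]

5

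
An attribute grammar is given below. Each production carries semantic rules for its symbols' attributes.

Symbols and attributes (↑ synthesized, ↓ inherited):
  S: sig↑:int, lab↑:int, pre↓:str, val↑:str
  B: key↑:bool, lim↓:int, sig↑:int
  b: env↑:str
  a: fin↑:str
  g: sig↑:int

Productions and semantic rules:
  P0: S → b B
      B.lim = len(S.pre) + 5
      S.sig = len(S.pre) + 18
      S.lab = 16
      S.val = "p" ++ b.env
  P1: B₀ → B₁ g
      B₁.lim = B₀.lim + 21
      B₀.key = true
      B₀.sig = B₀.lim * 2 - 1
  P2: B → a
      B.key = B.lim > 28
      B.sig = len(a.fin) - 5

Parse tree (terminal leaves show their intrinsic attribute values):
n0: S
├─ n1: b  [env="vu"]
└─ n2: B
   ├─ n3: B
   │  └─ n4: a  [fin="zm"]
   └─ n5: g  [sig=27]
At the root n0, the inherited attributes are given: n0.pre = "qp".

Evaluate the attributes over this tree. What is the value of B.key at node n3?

false

1. n0.pre = "qp"  [given at root]
2. n1.env = "vu"  [terminal]
3. n2.lim = 7  [len(S.pre) + 5]
4. n3.lim = 28  [B₀.lim + 21]
5. n4.fin = "zm"  [terminal]
6. n3.key = false  [B.lim > 28]
7. n3.sig = -3  [len(a.fin) - 5]
8. n5.sig = 27  [terminal]
9. n2.key = true  [true]
10. n2.sig = 13  [B₀.lim * 2 - 1]
11. n0.sig = 20  [len(S.pre) + 18]
12. n0.lab = 16  [16]
13. n0.val = "pvu"  ["p" ++ b.env]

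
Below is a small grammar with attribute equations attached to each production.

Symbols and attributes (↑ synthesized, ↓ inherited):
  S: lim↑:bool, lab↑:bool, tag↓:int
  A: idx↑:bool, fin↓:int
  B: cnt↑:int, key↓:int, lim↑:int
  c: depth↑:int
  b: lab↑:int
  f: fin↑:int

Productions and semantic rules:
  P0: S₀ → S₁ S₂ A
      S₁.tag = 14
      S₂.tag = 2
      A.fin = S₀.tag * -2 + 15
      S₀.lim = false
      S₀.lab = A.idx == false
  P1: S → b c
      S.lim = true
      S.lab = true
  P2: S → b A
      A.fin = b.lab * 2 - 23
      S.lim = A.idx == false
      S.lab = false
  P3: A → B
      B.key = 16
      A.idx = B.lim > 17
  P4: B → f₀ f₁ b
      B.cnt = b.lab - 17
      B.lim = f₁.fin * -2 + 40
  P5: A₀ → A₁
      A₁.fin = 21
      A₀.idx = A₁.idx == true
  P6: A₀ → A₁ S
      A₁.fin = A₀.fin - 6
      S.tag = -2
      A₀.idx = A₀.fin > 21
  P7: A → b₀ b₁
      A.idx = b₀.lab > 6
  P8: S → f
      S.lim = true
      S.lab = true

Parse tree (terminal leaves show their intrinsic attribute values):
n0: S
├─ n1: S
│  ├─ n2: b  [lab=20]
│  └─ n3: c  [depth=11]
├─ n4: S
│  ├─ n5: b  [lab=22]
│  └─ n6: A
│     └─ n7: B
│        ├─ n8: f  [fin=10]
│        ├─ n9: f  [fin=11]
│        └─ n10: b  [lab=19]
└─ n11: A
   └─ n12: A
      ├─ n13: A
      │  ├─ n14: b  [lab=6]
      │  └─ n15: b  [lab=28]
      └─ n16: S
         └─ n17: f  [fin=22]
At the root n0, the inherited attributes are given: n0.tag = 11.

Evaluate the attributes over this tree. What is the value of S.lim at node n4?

false

1. n0.tag = 11  [given at root]
2. n1.tag = 14  [14]
3. n2.lab = 20  [terminal]
4. n3.depth = 11  [terminal]
5. n1.lim = true  [true]
6. n1.lab = true  [true]
7. n4.tag = 2  [2]
8. n5.lab = 22  [terminal]
9. n6.fin = 21  [b.lab * 2 - 23]
10. n7.key = 16  [16]
11. n8.fin = 10  [terminal]
12. n9.fin = 11  [terminal]
13. n10.lab = 19  [terminal]
14. n7.cnt = 2  [b.lab - 17]
15. n7.lim = 18  [f₁.fin * -2 + 40]
16. n6.idx = true  [B.lim > 17]
17. n4.lim = false  [A.idx == false]
18. n4.lab = false  [false]
19. n11.fin = -7  [S₀.tag * -2 + 15]
20. n12.fin = 21  [21]
21. n13.fin = 15  [A₀.fin - 6]
22. n14.lab = 6  [terminal]
23. n15.lab = 28  [terminal]
24. n13.idx = false  [b₀.lab > 6]
25. n16.tag = -2  [-2]
26. n17.fin = 22  [terminal]
27. n16.lim = true  [true]
28. n16.lab = true  [true]
29. n12.idx = false  [A₀.fin > 21]
30. n11.idx = false  [A₁.idx == true]
31. n0.lim = false  [false]
32. n0.lab = true  [A.idx == false]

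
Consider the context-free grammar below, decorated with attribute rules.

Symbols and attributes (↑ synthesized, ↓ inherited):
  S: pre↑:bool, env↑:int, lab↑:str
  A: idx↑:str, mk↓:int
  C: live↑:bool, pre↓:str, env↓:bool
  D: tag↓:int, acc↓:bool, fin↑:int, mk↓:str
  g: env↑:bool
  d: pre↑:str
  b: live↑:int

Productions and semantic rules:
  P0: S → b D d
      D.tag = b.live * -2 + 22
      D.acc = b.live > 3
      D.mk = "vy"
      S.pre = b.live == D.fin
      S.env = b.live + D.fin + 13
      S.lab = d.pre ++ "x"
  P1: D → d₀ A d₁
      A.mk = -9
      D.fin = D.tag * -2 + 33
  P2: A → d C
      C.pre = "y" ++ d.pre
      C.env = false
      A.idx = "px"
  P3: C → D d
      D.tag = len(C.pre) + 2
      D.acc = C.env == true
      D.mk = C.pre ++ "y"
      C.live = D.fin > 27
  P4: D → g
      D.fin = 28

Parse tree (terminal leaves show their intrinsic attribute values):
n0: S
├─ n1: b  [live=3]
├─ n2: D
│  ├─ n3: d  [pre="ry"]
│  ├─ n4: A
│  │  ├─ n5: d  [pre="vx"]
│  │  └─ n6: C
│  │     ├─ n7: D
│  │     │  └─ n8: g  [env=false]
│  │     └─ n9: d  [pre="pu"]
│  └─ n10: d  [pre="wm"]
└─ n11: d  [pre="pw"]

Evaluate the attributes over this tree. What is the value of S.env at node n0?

17

1. n1.live = 3  [terminal]
2. n2.tag = 16  [b.live * -2 + 22]
3. n2.acc = false  [b.live > 3]
4. n2.mk = "vy"  ["vy"]
5. n3.pre = "ry"  [terminal]
6. n4.mk = -9  [-9]
7. n5.pre = "vx"  [terminal]
8. n6.pre = "yvx"  ["y" ++ d.pre]
9. n6.env = false  [false]
10. n7.tag = 5  [len(C.pre) + 2]
11. n7.acc = false  [C.env == true]
12. n7.mk = "yvxy"  [C.pre ++ "y"]
13. n8.env = false  [terminal]
14. n7.fin = 28  [28]
15. n9.pre = "pu"  [terminal]
16. n6.live = true  [D.fin > 27]
17. n4.idx = "px"  ["px"]
18. n10.pre = "wm"  [terminal]
19. n2.fin = 1  [D.tag * -2 + 33]
20. n11.pre = "pw"  [terminal]
21. n0.pre = false  [b.live == D.fin]
22. n0.env = 17  [b.live + D.fin + 13]
23. n0.lab = "pwx"  [d.pre ++ "x"]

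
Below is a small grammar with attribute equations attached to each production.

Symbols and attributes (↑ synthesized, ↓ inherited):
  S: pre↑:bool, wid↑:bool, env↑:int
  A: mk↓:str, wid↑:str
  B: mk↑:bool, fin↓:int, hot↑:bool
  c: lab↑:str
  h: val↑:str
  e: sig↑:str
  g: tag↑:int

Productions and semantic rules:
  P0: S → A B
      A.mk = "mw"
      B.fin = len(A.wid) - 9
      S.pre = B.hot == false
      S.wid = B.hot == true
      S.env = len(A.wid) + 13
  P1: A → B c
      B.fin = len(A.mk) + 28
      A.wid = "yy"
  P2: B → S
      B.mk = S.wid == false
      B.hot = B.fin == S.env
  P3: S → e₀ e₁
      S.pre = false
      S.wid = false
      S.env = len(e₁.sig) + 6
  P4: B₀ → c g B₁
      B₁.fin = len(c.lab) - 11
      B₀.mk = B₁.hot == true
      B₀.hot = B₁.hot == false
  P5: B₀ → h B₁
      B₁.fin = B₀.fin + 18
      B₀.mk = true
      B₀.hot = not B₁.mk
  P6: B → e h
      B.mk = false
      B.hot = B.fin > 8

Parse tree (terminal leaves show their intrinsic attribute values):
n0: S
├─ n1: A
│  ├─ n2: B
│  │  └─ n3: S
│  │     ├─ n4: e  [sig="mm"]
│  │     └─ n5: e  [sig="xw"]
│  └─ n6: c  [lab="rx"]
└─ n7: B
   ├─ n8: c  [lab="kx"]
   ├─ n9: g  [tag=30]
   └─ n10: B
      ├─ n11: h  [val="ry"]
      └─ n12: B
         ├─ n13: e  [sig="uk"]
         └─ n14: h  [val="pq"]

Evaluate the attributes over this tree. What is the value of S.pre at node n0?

true

1. n1.mk = "mw"  ["mw"]
2. n2.fin = 30  [len(A.mk) + 28]
3. n4.sig = "mm"  [terminal]
4. n5.sig = "xw"  [terminal]
5. n3.pre = false  [false]
6. n3.wid = false  [false]
7. n3.env = 8  [len(e₁.sig) + 6]
8. n2.mk = true  [S.wid == false]
9. n2.hot = false  [B.fin == S.env]
10. n6.lab = "rx"  [terminal]
11. n1.wid = "yy"  ["yy"]
12. n7.fin = -7  [len(A.wid) - 9]
13. n8.lab = "kx"  [terminal]
14. n9.tag = 30  [terminal]
15. n10.fin = -9  [len(c.lab) - 11]
16. n11.val = "ry"  [terminal]
17. n12.fin = 9  [B₀.fin + 18]
18. n13.sig = "uk"  [terminal]
19. n14.val = "pq"  [terminal]
20. n12.mk = false  [false]
21. n12.hot = true  [B.fin > 8]
22. n10.mk = true  [true]
23. n10.hot = true  [not B₁.mk]
24. n7.mk = true  [B₁.hot == true]
25. n7.hot = false  [B₁.hot == false]
26. n0.pre = true  [B.hot == false]
27. n0.wid = false  [B.hot == true]
28. n0.env = 15  [len(A.wid) + 13]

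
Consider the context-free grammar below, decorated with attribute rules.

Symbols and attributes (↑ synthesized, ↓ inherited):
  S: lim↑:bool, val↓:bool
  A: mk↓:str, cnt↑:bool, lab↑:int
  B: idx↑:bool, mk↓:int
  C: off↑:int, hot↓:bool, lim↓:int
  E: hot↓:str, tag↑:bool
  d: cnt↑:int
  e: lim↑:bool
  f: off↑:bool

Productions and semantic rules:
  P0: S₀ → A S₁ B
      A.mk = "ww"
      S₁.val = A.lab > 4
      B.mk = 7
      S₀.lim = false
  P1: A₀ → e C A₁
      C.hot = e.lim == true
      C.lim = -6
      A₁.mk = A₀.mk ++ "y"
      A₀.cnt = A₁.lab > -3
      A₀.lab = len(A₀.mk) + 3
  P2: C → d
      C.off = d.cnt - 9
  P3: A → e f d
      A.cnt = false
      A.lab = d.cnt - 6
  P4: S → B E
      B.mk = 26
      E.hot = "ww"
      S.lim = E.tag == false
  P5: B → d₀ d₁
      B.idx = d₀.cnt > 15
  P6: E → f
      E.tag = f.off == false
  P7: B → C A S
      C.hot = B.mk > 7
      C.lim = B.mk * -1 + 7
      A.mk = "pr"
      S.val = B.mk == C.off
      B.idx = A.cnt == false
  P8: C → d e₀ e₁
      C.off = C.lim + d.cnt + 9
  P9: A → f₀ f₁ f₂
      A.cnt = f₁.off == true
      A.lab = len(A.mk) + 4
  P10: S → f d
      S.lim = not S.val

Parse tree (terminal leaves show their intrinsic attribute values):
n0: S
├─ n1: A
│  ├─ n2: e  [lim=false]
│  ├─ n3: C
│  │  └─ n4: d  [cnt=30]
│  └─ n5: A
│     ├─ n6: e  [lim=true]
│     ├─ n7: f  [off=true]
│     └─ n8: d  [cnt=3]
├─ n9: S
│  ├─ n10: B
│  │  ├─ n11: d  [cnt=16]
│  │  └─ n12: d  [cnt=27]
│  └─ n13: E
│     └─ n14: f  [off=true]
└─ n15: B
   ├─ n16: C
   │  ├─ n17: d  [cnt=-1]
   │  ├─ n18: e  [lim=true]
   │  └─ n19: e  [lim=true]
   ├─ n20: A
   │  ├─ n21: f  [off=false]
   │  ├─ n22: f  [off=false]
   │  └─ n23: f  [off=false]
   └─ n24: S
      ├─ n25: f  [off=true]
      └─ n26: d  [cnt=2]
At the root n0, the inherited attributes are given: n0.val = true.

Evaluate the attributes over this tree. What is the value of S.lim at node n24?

true

1. n0.val = true  [given at root]
2. n1.mk = "ww"  ["ww"]
3. n2.lim = false  [terminal]
4. n3.hot = false  [e.lim == true]
5. n3.lim = -6  [-6]
6. n4.cnt = 30  [terminal]
7. n3.off = 21  [d.cnt - 9]
8. n5.mk = "wwy"  [A₀.mk ++ "y"]
9. n6.lim = true  [terminal]
10. n7.off = true  [terminal]
11. n8.cnt = 3  [terminal]
12. n5.cnt = false  [false]
13. n5.lab = -3  [d.cnt - 6]
14. n1.cnt = false  [A₁.lab > -3]
15. n1.lab = 5  [len(A₀.mk) + 3]
16. n9.val = true  [A.lab > 4]
17. n10.mk = 26  [26]
18. n11.cnt = 16  [terminal]
19. n12.cnt = 27  [terminal]
20. n10.idx = true  [d₀.cnt > 15]
21. n13.hot = "ww"  ["ww"]
22. n14.off = true  [terminal]
23. n13.tag = false  [f.off == false]
24. n9.lim = true  [E.tag == false]
25. n15.mk = 7  [7]
26. n16.hot = false  [B.mk > 7]
27. n16.lim = 0  [B.mk * -1 + 7]
28. n17.cnt = -1  [terminal]
29. n18.lim = true  [terminal]
30. n19.lim = true  [terminal]
31. n16.off = 8  [C.lim + d.cnt + 9]
32. n20.mk = "pr"  ["pr"]
33. n21.off = false  [terminal]
34. n22.off = false  [terminal]
35. n23.off = false  [terminal]
36. n20.cnt = false  [f₁.off == true]
37. n20.lab = 6  [len(A.mk) + 4]
38. n24.val = false  [B.mk == C.off]
39. n25.off = true  [terminal]
40. n26.cnt = 2  [terminal]
41. n24.lim = true  [not S.val]
42. n15.idx = true  [A.cnt == false]
43. n0.lim = false  [false]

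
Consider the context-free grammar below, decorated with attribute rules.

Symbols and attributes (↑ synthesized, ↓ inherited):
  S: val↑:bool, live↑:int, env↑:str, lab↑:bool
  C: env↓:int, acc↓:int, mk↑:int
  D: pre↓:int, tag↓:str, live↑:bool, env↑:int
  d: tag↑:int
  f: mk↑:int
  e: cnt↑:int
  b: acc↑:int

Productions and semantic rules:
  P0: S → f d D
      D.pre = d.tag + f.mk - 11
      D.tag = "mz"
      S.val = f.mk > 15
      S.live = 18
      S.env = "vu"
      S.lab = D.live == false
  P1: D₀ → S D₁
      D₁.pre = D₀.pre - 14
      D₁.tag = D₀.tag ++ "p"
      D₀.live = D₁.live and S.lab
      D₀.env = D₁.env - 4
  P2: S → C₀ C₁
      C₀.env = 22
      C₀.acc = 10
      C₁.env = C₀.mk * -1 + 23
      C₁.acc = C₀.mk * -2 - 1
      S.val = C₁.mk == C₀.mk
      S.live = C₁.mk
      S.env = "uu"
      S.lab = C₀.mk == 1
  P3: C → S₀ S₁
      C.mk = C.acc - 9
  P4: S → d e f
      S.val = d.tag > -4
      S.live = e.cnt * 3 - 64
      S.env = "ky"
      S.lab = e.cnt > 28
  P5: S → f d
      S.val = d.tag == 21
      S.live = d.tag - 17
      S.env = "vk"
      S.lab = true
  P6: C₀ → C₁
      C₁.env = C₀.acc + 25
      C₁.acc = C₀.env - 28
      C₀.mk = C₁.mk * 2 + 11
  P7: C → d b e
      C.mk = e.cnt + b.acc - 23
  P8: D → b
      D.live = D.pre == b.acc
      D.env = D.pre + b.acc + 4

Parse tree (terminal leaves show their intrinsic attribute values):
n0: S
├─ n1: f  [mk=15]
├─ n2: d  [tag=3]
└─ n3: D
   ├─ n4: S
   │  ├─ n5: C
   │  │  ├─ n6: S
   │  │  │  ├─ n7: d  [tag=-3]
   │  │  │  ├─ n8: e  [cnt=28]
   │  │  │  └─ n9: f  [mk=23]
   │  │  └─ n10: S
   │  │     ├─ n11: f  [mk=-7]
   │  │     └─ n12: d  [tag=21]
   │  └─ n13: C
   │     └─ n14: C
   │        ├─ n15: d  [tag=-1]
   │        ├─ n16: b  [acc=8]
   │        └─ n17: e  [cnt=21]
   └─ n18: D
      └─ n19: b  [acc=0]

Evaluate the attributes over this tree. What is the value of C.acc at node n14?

1. n1.mk = 15  [terminal]
2. n2.tag = 3  [terminal]
3. n3.pre = 7  [d.tag + f.mk - 11]
4. n3.tag = "mz"  ["mz"]
5. n5.env = 22  [22]
6. n5.acc = 10  [10]
7. n7.tag = -3  [terminal]
8. n8.cnt = 28  [terminal]
9. n9.mk = 23  [terminal]
10. n6.val = true  [d.tag > -4]
11. n6.live = 20  [e.cnt * 3 - 64]
12. n6.env = "ky"  ["ky"]
13. n6.lab = false  [e.cnt > 28]
14. n11.mk = -7  [terminal]
15. n12.tag = 21  [terminal]
16. n10.val = true  [d.tag == 21]
17. n10.live = 4  [d.tag - 17]
18. n10.env = "vk"  ["vk"]
19. n10.lab = true  [true]
20. n5.mk = 1  [C.acc - 9]
21. n13.env = 22  [C₀.mk * -1 + 23]
22. n13.acc = -3  [C₀.mk * -2 - 1]
23. n14.env = 22  [C₀.acc + 25]
24. n14.acc = -6  [C₀.env - 28]
25. n15.tag = -1  [terminal]
26. n16.acc = 8  [terminal]
27. n17.cnt = 21  [terminal]
28. n14.mk = 6  [e.cnt + b.acc - 23]
29. n13.mk = 23  [C₁.mk * 2 + 11]
30. n4.val = false  [C₁.mk == C₀.mk]
31. n4.live = 23  [C₁.mk]
32. n4.env = "uu"  ["uu"]
33. n4.lab = true  [C₀.mk == 1]
34. n18.pre = -7  [D₀.pre - 14]
35. n18.tag = "mzp"  [D₀.tag ++ "p"]
36. n19.acc = 0  [terminal]
37. n18.live = false  [D.pre == b.acc]
38. n18.env = -3  [D.pre + b.acc + 4]
39. n3.live = false  [D₁.live and S.lab]
40. n3.env = -7  [D₁.env - 4]
41. n0.val = false  [f.mk > 15]
42. n0.live = 18  [18]
43. n0.env = "vu"  ["vu"]
44. n0.lab = true  [D.live == false]

-6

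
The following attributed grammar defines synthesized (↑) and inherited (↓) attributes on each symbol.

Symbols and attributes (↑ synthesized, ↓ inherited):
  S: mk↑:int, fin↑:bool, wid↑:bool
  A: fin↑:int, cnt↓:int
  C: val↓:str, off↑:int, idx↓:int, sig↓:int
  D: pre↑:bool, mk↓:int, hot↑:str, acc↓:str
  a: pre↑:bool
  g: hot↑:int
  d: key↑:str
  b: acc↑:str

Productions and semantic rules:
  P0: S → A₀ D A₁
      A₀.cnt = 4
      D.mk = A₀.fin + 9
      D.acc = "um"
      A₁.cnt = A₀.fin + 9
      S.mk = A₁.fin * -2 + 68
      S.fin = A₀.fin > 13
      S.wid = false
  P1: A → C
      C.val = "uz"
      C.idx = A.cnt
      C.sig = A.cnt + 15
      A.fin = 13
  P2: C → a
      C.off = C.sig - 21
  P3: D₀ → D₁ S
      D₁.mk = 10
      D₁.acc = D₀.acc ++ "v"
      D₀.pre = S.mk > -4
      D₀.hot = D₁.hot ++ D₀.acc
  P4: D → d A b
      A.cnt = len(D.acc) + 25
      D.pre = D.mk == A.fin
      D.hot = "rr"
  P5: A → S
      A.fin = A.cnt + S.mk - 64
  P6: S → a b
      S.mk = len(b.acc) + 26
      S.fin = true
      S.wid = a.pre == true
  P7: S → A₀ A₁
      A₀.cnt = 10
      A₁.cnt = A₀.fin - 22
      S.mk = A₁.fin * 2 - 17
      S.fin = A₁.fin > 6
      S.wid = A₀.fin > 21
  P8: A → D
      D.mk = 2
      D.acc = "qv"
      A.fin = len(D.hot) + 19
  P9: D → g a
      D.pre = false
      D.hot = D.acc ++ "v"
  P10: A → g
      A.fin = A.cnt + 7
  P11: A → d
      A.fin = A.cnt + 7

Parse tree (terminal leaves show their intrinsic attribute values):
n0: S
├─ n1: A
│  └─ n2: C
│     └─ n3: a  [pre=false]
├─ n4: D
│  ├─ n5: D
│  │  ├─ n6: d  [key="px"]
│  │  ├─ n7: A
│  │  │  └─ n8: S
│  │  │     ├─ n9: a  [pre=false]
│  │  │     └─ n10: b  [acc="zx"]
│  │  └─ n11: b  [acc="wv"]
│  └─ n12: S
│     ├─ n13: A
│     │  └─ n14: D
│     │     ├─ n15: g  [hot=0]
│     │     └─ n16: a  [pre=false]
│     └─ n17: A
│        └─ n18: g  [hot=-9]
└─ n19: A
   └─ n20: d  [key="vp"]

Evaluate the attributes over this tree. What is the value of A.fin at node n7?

1. n1.cnt = 4  [4]
2. n2.val = "uz"  ["uz"]
3. n2.idx = 4  [A.cnt]
4. n2.sig = 19  [A.cnt + 15]
5. n3.pre = false  [terminal]
6. n2.off = -2  [C.sig - 21]
7. n1.fin = 13  [13]
8. n4.mk = 22  [A₀.fin + 9]
9. n4.acc = "um"  ["um"]
10. n5.mk = 10  [10]
11. n5.acc = "umv"  [D₀.acc ++ "v"]
12. n6.key = "px"  [terminal]
13. n7.cnt = 28  [len(D.acc) + 25]
14. n9.pre = false  [terminal]
15. n10.acc = "zx"  [terminal]
16. n8.mk = 28  [len(b.acc) + 26]
17. n8.fin = true  [true]
18. n8.wid = false  [a.pre == true]
19. n7.fin = -8  [A.cnt + S.mk - 64]
20. n11.acc = "wv"  [terminal]
21. n5.pre = false  [D.mk == A.fin]
22. n5.hot = "rr"  ["rr"]
23. n13.cnt = 10  [10]
24. n14.mk = 2  [2]
25. n14.acc = "qv"  ["qv"]
26. n15.hot = 0  [terminal]
27. n16.pre = false  [terminal]
28. n14.pre = false  [false]
29. n14.hot = "qvv"  [D.acc ++ "v"]
30. n13.fin = 22  [len(D.hot) + 19]
31. n17.cnt = 0  [A₀.fin - 22]
32. n18.hot = -9  [terminal]
33. n17.fin = 7  [A.cnt + 7]
34. n12.mk = -3  [A₁.fin * 2 - 17]
35. n12.fin = true  [A₁.fin > 6]
36. n12.wid = true  [A₀.fin > 21]
37. n4.pre = true  [S.mk > -4]
38. n4.hot = "rrum"  [D₁.hot ++ D₀.acc]
39. n19.cnt = 22  [A₀.fin + 9]
40. n20.key = "vp"  [terminal]
41. n19.fin = 29  [A.cnt + 7]
42. n0.mk = 10  [A₁.fin * -2 + 68]
43. n0.fin = false  [A₀.fin > 13]
44. n0.wid = false  [false]

-8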